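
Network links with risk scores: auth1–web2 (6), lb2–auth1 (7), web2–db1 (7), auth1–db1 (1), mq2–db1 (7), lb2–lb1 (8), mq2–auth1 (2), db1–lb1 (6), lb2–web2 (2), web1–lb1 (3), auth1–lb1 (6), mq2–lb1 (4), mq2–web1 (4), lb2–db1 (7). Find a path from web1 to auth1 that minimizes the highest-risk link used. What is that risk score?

A few of the web1→auth1 routes:
web1 -> mq2 -> lb1 -> db1 -> auth1: max(4, 4, 6, 1) = 6
web1 -> mq2 -> auth1: max(4, 2) = 4
web1 -> lb1 -> mq2 -> auth1: max(3, 4, 2) = 4
Smallest bottleneck: 4.

4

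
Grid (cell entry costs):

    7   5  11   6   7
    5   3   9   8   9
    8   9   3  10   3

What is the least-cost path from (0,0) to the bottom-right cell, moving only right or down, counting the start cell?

40

Best path: [0,0]→[0,1]→[1,1]→[1,2]→[2,2]→[2,3]→[2,4]
Cost: 7 + 5 + 3 + 9 + 3 + 10 + 3 = 40
(Top row then right column would cost 48.)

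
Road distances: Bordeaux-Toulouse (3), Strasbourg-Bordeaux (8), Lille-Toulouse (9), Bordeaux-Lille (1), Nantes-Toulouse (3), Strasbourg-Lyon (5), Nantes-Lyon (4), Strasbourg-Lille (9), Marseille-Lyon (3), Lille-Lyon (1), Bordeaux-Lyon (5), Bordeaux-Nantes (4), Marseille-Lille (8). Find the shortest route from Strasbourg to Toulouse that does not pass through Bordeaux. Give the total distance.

12

Paths from Strasbourg to Toulouse avoiding Bordeaux:
Strasbourg -> Lille -> Lyon -> Nantes -> Toulouse: 9 + 1 + 4 + 3 = 17
Strasbourg -> Lyon -> Marseille -> Lille -> Toulouse: 5 + 3 + 8 + 9 = 25
Strasbourg -> Lyon -> Lille -> Toulouse: 5 + 1 + 9 = 15
Strasbourg -> Lille -> Marseille -> Lyon -> Nantes -> Toulouse: 9 + 8 + 3 + 4 + 3 = 27
Strasbourg -> Lille -> Toulouse: 9 + 9 = 18
Strasbourg -> Lyon -> Nantes -> Toulouse: 5 + 4 + 3 = 12
Best route has total 12.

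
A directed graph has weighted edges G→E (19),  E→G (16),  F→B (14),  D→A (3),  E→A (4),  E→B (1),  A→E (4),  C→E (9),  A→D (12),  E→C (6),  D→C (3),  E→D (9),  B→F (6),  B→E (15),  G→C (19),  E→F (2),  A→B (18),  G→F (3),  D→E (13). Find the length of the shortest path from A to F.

6

A few of the A→F routes:
A-E-G-F: 4 + 16 + 3 = 23
A-D-E-F: 12 + 13 + 2 = 27
A-B-F: 18 + 6 = 24
A-D-C-E-F: 12 + 3 + 9 + 2 = 26
A-E-F: 4 + 2 = 6
A-E-B-F: 4 + 1 + 6 = 11
Shortest: 6.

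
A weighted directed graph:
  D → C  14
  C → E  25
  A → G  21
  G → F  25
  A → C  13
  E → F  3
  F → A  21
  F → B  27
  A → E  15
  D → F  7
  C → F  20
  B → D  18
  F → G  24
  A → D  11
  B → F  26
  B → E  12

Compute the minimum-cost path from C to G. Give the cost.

44

Routes from C to G:
C-F-G: 20 + 24 = 44
C-F-A-G: 20 + 21 + 21 = 62
C-E-F-G: 25 + 3 + 24 = 52
C-E-F-A-G: 25 + 3 + 21 + 21 = 70
The minimum is 44.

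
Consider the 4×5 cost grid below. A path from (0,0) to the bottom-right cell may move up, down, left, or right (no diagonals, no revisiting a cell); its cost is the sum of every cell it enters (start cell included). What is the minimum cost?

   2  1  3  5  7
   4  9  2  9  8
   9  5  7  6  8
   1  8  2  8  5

One optimal route is r0c0→r0c1→r0c2→r1c2→r2c2→r3c2→r3c3→r3c4.
Its cost is 2 + 1 + 3 + 2 + 7 + 2 + 8 + 5 = 30.

30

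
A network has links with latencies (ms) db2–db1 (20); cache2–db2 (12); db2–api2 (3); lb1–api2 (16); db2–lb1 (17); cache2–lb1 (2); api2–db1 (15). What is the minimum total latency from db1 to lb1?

Checking several routes:
db1 - api2 - db2 - lb1: 15 + 3 + 17 = 35
db1 - api2 - db2 - cache2 - lb1: 15 + 3 + 12 + 2 = 32
db1 - db2 - cache2 - lb1: 20 + 12 + 2 = 34
db1 - api2 - lb1: 15 + 16 = 31
Shortest: 31 ms.

31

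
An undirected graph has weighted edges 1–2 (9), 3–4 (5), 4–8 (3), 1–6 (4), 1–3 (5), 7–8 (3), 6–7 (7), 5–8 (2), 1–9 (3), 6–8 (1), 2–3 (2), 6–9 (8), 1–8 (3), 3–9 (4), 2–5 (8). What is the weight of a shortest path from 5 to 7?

5

Checking several routes:
5 -> 2 -> 3 -> 4 -> 8 -> 7: 8 + 2 + 5 + 3 + 3 = 21
5 -> 8 -> 6 -> 7: 2 + 1 + 7 = 10
5 -> 8 -> 7: 2 + 3 = 5
5 -> 8 -> 1 -> 6 -> 7: 2 + 3 + 4 + 7 = 16
5 -> 2 -> 3 -> 1 -> 8 -> 7: 8 + 2 + 5 + 3 + 3 = 21
Best route has total 5.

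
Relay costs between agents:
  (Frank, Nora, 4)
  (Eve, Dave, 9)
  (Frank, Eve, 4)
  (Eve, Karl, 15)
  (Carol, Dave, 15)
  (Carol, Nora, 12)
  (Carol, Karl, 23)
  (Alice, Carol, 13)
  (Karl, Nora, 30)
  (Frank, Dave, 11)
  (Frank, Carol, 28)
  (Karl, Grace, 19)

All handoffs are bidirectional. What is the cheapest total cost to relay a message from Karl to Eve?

15

Some routes from Karl to Eve:
Karl-Eve: 15
Karl-Carol-Nora-Frank-Eve: 23 + 12 + 4 + 4 = 43
Karl-Nora-Frank-Eve: 30 + 4 + 4 = 38
Karl-Carol-Dave-Eve: 23 + 15 + 9 = 47
Best route has total 15.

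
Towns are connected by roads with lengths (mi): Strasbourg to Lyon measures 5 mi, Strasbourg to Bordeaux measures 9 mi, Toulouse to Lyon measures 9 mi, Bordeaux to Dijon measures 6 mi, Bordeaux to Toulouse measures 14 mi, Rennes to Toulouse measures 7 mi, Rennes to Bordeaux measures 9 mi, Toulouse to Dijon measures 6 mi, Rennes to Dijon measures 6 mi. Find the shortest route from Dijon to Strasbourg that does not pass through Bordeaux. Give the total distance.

Paths from Dijon to Strasbourg avoiding Bordeaux:
Dijon → Rennes → Toulouse → Lyon → Strasbourg: 6 + 7 + 9 + 5 = 27
Dijon → Toulouse → Lyon → Strasbourg: 6 + 9 + 5 = 20
Best route has total 20 mi.

20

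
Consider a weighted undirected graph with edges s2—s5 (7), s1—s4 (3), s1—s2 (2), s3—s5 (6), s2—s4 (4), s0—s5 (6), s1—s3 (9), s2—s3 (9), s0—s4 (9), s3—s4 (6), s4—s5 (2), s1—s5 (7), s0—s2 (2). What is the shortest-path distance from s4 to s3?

6

A few of the s4→s3 routes:
s4→s1→s3: 3 + 9 = 12
s4→s3: 6
s4→s2→s3: 4 + 9 = 13
s4→s1→s2→s3: 3 + 2 + 9 = 14
s4→s2→s1→s3: 4 + 2 + 9 = 15
s4→s5→s3: 2 + 6 = 8
The minimum is 6.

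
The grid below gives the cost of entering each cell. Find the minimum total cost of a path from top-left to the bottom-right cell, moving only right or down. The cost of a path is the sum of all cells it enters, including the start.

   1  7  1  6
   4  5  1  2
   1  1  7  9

Cheapest: r0c0 r0c1 r0c2 r1c2 r1c3 r2c3
  1 + 7 + 1 + 1 + 2 + 9 = 21
(Top row then right column would cost 26.)

21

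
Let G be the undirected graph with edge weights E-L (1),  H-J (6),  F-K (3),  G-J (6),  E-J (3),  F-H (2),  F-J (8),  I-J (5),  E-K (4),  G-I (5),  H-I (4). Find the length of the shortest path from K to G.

Checking several routes:
K - F - H - J - G: 3 + 2 + 6 + 6 = 17
K - E - J - G: 4 + 3 + 6 = 13
K - F - J - G: 3 + 8 + 6 = 17
K - F - H - I - G: 3 + 2 + 4 + 5 = 14
The minimum is 13.

13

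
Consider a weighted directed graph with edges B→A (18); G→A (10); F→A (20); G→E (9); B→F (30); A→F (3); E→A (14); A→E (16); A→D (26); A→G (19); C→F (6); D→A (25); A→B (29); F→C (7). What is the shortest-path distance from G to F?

13

Paths from G to F:
G-A-F: 10 + 3 = 13
G-E-A-F: 9 + 14 + 3 = 26
G-E-A-B-F: 9 + 14 + 29 + 30 = 82
G-A-B-F: 10 + 29 + 30 = 69
Best route has total 13.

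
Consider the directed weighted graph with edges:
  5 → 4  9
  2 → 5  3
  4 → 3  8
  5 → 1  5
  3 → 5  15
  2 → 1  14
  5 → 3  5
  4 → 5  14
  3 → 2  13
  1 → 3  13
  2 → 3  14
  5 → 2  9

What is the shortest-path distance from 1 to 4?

Candidate routes:
1 -> 3 -> 2 -> 5 -> 4: 13 + 13 + 3 + 9 = 38
1 -> 3 -> 5 -> 4: 13 + 15 + 9 = 37
The minimum is 37.

37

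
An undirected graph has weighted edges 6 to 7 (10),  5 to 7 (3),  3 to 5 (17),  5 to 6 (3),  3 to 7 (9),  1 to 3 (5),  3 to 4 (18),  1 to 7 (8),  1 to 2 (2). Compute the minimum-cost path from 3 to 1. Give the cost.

5

Candidate routes:
3 → 1: 5
3 → 5 → 6 → 7 → 1: 17 + 3 + 10 + 8 = 38
3 → 7 → 1: 9 + 8 = 17
3 → 5 → 7 → 1: 17 + 3 + 8 = 28
Best route has total 5.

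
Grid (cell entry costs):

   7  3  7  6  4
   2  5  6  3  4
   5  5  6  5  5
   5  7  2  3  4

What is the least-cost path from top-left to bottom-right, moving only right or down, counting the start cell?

34

Take (0,0) -> (1,0) -> (1,1) -> (2,1) -> (2,2) -> (3,2) -> (3,3) -> (3,4) for a total of 7 + 2 + 5 + 5 + 6 + 2 + 3 + 4 = 34.
For comparison, the top-then-right route costs 40.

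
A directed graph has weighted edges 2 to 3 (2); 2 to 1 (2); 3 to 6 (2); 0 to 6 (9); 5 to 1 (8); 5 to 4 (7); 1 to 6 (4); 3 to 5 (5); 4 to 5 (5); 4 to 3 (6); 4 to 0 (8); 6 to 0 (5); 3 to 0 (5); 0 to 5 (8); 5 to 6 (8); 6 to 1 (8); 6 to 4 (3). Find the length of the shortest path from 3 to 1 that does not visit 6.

13

Candidate routes:
3→5→1: 5 + 8 = 13
3→0→5→1: 5 + 8 + 8 = 21
Shortest: 13.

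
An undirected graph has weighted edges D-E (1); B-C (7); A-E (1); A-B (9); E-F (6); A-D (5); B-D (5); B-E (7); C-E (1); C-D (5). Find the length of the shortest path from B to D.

Comparing a few candidate routes:
B -> A -> E -> D: 9 + 1 + 1 = 11
B -> C -> E -> D: 7 + 1 + 1 = 9
B -> E -> D: 7 + 1 = 8
B -> D: 5
Best route has total 5.

5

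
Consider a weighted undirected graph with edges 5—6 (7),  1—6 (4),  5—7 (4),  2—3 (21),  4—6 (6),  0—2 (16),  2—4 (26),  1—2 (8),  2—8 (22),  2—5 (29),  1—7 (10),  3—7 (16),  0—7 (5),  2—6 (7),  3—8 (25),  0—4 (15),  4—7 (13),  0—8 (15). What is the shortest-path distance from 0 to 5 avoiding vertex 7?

Some routes from 0 to 5 avoiding 7:
0→2→6→5: 16 + 7 + 7 = 30
0→4→2→6→5: 15 + 26 + 7 + 7 = 55
0→2→1→6→5: 16 + 8 + 4 + 7 = 35
0→8→2→6→5: 15 + 22 + 7 + 7 = 51
0→4→6→5: 15 + 6 + 7 = 28
0→2→5: 16 + 29 = 45
Best route has total 28.

28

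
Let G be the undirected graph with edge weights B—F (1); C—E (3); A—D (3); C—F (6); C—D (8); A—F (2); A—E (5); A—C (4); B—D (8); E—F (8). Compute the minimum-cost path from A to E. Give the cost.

A few of the A→E routes:
A→C→E: 4 + 3 = 7
A→E: 5
A→F→E: 2 + 8 = 10
The minimum is 5.

5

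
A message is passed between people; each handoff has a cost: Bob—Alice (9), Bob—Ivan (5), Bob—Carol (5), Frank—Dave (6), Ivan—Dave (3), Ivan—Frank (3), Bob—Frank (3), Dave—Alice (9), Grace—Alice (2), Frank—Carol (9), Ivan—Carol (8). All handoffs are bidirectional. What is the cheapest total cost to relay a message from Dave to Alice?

9

Some routes from Dave to Alice:
Dave-Alice: 9
Dave-Ivan-Frank-Bob-Alice: 3 + 3 + 3 + 9 = 18
Dave-Ivan-Bob-Alice: 3 + 5 + 9 = 17
Dave-Frank-Bob-Alice: 6 + 3 + 9 = 18
The minimum is 9.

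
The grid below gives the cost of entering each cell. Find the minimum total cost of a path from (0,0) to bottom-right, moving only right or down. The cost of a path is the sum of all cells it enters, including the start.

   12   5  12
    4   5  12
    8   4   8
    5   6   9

One optimal route is (0,0) -> (1,0) -> (1,1) -> (2,1) -> (3,1) -> (3,2).
Its cost is 12 + 4 + 5 + 4 + 6 + 9 = 40.
For comparison, the top-then-right route costs 58.

40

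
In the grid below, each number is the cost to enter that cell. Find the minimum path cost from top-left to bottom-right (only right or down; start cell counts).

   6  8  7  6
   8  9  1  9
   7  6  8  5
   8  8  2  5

37

One optimal route is (0,0) → (0,1) → (0,2) → (1,2) → (2,2) → (3,2) → (3,3).
Its cost is 6 + 8 + 7 + 1 + 8 + 2 + 5 = 37.
For comparison, the top-then-right route costs 46.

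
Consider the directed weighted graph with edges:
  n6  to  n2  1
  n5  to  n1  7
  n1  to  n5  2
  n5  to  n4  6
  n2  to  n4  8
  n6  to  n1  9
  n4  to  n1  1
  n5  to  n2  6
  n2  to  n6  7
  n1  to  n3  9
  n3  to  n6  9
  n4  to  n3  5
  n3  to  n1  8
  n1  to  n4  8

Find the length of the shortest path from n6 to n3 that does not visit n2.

Routes from n6 to n3 avoiding n2:
n6 - n1 - n4 - n3: 9 + 8 + 5 = 22
n6 - n1 - n5 - n4 - n3: 9 + 2 + 6 + 5 = 22
n6 - n1 - n3: 9 + 9 = 18
The minimum is 18.

18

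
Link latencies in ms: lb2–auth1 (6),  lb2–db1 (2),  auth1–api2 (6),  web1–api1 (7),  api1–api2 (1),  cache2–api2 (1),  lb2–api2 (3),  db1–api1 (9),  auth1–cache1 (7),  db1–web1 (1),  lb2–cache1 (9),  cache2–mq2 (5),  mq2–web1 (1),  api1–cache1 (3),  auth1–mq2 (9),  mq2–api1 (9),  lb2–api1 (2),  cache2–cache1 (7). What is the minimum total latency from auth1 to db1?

Comparing a few candidate routes:
auth1 - mq2 - web1 - db1: 9 + 1 + 1 = 11
auth1 - api2 - lb2 - db1: 6 + 3 + 2 = 11
auth1 - api2 - api1 - lb2 - db1: 6 + 1 + 2 + 2 = 11
auth1 - lb2 - db1: 6 + 2 = 8
Best route has total 8 ms.

8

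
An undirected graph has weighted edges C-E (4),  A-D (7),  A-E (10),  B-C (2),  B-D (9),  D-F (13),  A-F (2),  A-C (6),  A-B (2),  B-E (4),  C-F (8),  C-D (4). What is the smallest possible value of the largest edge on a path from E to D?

4

Some routes from E to D:
E→B→C→D: max(4, 2, 4) = 4
E→B→A→C→D: max(4, 2, 6, 4) = 6
E→C→A→D: max(4, 6, 7) = 7
E→C→B→A→D: max(4, 2, 2, 7) = 7
E→C→D: max(4, 4) = 4
Smallest bottleneck: 4.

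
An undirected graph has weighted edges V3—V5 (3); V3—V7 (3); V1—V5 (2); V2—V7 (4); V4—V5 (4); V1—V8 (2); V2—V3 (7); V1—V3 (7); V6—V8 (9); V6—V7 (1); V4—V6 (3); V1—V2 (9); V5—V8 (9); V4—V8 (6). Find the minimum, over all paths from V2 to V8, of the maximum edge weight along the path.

4

Some routes from V2 to V8:
V2-V7-V6-V4-V8: max(4, 1, 3, 6) = 6
V2-V7-V3-V5-V1-V8: max(4, 3, 3, 2, 2) = 4
V2-V3-V7-V6-V4-V5-V1-V8: max(7, 3, 1, 3, 4, 2, 2) = 7
V2-V7-V3-V5-V4-V8: max(4, 3, 3, 4, 6) = 6
V2-V7-V6-V4-V5-V1-V8: max(4, 1, 3, 4, 2, 2) = 4
V2-V3-V7-V6-V4-V8: max(7, 3, 1, 3, 6) = 7
Best route has worst link 4.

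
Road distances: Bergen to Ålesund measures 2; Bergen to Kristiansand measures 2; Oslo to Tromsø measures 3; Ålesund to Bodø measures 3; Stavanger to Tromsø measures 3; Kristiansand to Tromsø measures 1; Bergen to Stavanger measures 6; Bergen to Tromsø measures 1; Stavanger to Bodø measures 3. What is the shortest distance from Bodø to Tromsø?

Some routes from Bodø to Tromsø:
Bodø→Stavanger→Tromsø: 3 + 3 = 6
Bodø→Ålesund→Bergen→Tromsø: 3 + 2 + 1 = 6
Bodø→Ålesund→Bergen→Kristiansand→Tromsø: 3 + 2 + 2 + 1 = 8
Shortest: 6.

6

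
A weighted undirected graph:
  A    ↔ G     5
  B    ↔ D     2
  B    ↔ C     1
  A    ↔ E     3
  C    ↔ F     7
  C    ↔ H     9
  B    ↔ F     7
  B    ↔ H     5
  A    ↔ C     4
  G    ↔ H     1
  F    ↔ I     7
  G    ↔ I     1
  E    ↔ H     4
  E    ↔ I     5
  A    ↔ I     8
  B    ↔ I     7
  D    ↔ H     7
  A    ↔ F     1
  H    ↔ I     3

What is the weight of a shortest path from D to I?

Comparing a few candidate routes:
D-B-I: 2 + 7 = 9
D-H-G-I: 7 + 1 + 1 = 9
D-H-I: 7 + 3 = 10
D-B-H-I: 2 + 5 + 3 = 10
D-B-H-G-I: 2 + 5 + 1 + 1 = 9
Best route has total 9.

9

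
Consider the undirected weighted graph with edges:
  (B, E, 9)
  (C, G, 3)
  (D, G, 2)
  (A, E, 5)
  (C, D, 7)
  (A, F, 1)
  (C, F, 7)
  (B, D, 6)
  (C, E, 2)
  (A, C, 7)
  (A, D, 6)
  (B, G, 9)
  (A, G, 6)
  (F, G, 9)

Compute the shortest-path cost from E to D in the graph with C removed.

A few of the E→D routes:
E-A-G-D: 5 + 6 + 2 = 13
E-B-G-D: 9 + 9 + 2 = 20
E-B-D: 9 + 6 = 15
E-A-D: 5 + 6 = 11
E-A-F-G-D: 5 + 1 + 9 + 2 = 17
The minimum is 11.

11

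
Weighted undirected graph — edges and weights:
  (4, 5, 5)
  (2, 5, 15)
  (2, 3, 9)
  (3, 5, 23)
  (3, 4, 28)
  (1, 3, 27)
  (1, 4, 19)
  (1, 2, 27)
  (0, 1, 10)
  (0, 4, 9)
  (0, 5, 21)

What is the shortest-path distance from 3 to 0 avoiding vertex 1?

37

Paths from 3 to 0 avoiding 1:
3 → 4 → 5 → 0: 28 + 5 + 21 = 54
3 → 2 → 5 → 0: 9 + 15 + 21 = 45
3 → 2 → 5 → 4 → 0: 9 + 15 + 5 + 9 = 38
3 → 4 → 0: 28 + 9 = 37
3 → 5 → 0: 23 + 21 = 44
3 → 5 → 4 → 0: 23 + 5 + 9 = 37
Best route has total 37.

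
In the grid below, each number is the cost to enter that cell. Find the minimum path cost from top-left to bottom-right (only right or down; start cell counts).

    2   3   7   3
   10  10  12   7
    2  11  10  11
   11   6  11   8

One optimal route is (0,0)→(0,1)→(0,2)→(0,3)→(1,3)→(2,3)→(3,3).
Its cost is 2 + 3 + 7 + 3 + 7 + 11 + 8 = 41.

41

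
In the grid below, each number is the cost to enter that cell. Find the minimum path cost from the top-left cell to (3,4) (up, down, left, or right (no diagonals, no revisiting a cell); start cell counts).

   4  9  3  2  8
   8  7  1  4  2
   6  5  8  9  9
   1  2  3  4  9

37

Take [0,0] [1,0] [2,0] [3,0] [3,1] [3,2] [3,3] [3,4] for a total of 4 + 8 + 6 + 1 + 2 + 3 + 4 + 9 = 37.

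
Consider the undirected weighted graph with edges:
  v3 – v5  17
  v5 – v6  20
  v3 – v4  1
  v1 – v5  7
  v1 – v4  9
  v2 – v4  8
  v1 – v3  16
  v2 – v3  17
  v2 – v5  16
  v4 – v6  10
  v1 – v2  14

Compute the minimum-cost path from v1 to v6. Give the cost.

A few of the v1→v6 routes:
v1 -> v2 -> v4 -> v6: 14 + 8 + 10 = 32
v1 -> v5 -> v2 -> v4 -> v6: 7 + 16 + 8 + 10 = 41
v1 -> v3 -> v4 -> v6: 16 + 1 + 10 = 27
v1 -> v5 -> v6: 7 + 20 = 27
v1 -> v5 -> v3 -> v4 -> v6: 7 + 17 + 1 + 10 = 35
v1 -> v4 -> v6: 9 + 10 = 19
The minimum is 19.

19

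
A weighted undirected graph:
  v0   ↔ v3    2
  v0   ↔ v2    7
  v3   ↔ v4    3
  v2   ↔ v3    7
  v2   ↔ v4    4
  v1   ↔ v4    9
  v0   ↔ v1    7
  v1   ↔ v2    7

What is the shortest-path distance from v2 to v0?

Comparing a few candidate routes:
v2 - v1 - v0: 7 + 7 = 14
v2 - v3 - v0: 7 + 2 = 9
v2 - v0: 7
v2 - v4 - v3 - v0: 4 + 3 + 2 = 9
Best route has total 7.

7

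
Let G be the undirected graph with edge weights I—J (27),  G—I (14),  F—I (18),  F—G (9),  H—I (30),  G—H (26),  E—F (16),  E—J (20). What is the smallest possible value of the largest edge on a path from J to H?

26

Comparing a few candidate routes:
J → I → G → H: max(27, 14, 26) = 27
J → E → F → G → I → H: max(20, 16, 9, 14, 30) = 30
J → E → F → G → H: max(20, 16, 9, 26) = 26
J → E → F → I → G → H: max(20, 16, 18, 14, 26) = 26
J → I → F → G → H: max(27, 18, 9, 26) = 27
The minimum achievable maximum is 26.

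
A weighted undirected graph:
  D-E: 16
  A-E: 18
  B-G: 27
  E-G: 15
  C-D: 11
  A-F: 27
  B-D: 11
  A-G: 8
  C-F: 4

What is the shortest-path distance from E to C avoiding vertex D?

Routes from E to C avoiding D:
E - G - A - F - C: 15 + 8 + 27 + 4 = 54
E - A - F - C: 18 + 27 + 4 = 49
The minimum is 49.

49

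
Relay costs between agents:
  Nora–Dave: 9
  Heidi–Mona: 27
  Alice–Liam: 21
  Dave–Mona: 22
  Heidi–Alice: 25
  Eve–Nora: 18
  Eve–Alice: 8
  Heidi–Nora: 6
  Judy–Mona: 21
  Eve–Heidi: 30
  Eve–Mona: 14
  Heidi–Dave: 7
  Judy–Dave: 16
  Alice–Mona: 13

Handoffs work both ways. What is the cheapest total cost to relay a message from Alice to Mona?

Checking several routes:
Alice → Heidi → Dave → Mona: 25 + 7 + 22 = 54
Alice → Eve → Mona: 8 + 14 = 22
Alice → Heidi → Mona: 25 + 27 = 52
Alice → Mona: 13
Best route has total 13.

13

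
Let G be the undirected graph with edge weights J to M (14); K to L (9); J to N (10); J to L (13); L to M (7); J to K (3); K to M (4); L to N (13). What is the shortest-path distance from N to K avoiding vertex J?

Paths from N to K avoiding J:
N -> L -> K: 13 + 9 = 22
N -> L -> M -> K: 13 + 7 + 4 = 24
The minimum is 22.

22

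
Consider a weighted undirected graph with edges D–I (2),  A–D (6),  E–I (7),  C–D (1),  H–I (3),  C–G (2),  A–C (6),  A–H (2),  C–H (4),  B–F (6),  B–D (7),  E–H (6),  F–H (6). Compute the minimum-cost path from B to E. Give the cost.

Comparing a few candidate routes:
B-D-C-H-E: 7 + 1 + 4 + 6 = 18
B-D-I-H-E: 7 + 2 + 3 + 6 = 18
B-D-I-E: 7 + 2 + 7 = 16
B-F-H-E: 6 + 6 + 6 = 18
Best route has total 16.

16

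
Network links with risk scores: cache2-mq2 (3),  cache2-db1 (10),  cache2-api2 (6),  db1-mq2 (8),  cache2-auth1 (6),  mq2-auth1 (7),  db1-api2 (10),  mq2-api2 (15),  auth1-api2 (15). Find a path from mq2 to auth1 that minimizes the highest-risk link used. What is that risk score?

A few of the mq2→auth1 routes:
mq2→db1→api2→cache2→auth1: max(8, 10, 6, 6) = 10
mq2→db1→cache2→auth1: max(8, 10, 6) = 10
mq2→cache2→auth1: max(3, 6) = 6
mq2→auth1: max(7) = 7
The minimum achievable maximum is 6.

6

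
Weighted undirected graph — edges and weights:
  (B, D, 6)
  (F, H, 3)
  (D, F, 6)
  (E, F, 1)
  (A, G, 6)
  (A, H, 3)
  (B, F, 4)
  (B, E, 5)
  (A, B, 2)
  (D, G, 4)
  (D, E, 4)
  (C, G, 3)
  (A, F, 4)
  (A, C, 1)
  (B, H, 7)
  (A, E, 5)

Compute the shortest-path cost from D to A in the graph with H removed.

Comparing a few candidate routes:
D → E → F → A: 4 + 1 + 4 = 9
D → G → A: 4 + 6 = 10
D → G → C → A: 4 + 3 + 1 = 8
D → E → A: 4 + 5 = 9
D → B → A: 6 + 2 = 8
D → F → A: 6 + 4 = 10
The minimum is 8.

8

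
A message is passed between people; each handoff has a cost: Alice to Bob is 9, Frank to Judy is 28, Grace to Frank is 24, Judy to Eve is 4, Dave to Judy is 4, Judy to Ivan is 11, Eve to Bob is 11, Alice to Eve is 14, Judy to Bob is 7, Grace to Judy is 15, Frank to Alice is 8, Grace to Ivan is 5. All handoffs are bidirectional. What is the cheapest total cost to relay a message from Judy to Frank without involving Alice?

28

Candidate routes:
Judy-Ivan-Grace-Frank: 11 + 5 + 24 = 40
Judy-Frank: 28
Judy-Grace-Frank: 15 + 24 = 39
Best route has total 28.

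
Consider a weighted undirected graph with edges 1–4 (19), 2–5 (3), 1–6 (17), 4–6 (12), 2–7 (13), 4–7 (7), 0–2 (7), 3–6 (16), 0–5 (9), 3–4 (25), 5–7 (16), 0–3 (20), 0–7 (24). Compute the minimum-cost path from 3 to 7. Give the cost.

32

Some routes from 3 to 7:
3→6→4→7: 16 + 12 + 7 = 35
3→4→7: 25 + 7 = 32
3→0→2→7: 20 + 7 + 13 = 40
3→0→7: 20 + 24 = 44
3→0→5→7: 20 + 9 + 16 = 45
3→0→5→2→7: 20 + 9 + 3 + 13 = 45
Best route has total 32.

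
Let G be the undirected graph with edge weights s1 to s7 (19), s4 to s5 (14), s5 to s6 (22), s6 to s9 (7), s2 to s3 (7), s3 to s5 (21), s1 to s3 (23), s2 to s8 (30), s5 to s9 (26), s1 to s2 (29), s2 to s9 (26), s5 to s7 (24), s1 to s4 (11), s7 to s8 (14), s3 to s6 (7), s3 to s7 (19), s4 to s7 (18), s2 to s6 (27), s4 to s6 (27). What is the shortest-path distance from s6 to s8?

40

A few of the s6→s8 routes:
s6 -> s3 -> s2 -> s8: 7 + 7 + 30 = 44
s6 -> s5 -> s7 -> s8: 22 + 24 + 14 = 60
s6 -> s2 -> s8: 27 + 30 = 57
s6 -> s3 -> s7 -> s8: 7 + 19 + 14 = 40
s6 -> s4 -> s7 -> s8: 27 + 18 + 14 = 59
s6 -> s9 -> s2 -> s8: 7 + 26 + 30 = 63
Best route has total 40.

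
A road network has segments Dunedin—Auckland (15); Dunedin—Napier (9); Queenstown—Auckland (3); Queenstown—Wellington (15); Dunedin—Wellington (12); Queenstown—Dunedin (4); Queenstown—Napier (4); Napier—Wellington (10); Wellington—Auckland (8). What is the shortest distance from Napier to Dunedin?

8

Some routes from Napier to Dunedin:
Napier -> Queenstown -> Dunedin: 4 + 4 = 8
Napier -> Wellington -> Dunedin: 10 + 12 = 22
Napier -> Queenstown -> Auckland -> Dunedin: 4 + 3 + 15 = 22
Napier -> Dunedin: 9
Shortest: 8.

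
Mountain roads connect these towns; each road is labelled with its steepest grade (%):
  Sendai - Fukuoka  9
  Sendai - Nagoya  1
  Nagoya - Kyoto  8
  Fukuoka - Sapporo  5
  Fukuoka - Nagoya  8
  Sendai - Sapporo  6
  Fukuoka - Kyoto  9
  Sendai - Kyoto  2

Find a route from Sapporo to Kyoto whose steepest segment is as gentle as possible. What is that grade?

A few of the Sapporo→Kyoto routes:
Sapporo → Fukuoka → Nagoya → Sendai → Kyoto: max(5, 8, 1, 2) = 8
Sapporo → Sendai → Kyoto: max(6, 2) = 6
Sapporo → Sendai → Nagoya → Kyoto: max(6, 1, 8) = 8
Sapporo → Fukuoka → Nagoya → Kyoto: max(5, 8, 8) = 8
The minimum achievable maximum is 6%.

6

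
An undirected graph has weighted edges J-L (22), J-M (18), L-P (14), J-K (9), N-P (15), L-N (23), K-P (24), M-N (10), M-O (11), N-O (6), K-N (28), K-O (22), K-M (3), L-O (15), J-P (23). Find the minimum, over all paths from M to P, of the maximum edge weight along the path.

15

Checking several routes:
M→N→O→L→P: max(10, 6, 15, 14) = 15
M→O→N→P: max(11, 6, 15) = 15
M→O→K→J→L→P: max(11, 22, 9, 22, 14) = 22
M→N→P: max(10, 15) = 15
M→O→L→P: max(11, 15, 14) = 15
M→K→O→N→P: max(3, 22, 6, 15) = 22
The minimum achievable maximum is 15.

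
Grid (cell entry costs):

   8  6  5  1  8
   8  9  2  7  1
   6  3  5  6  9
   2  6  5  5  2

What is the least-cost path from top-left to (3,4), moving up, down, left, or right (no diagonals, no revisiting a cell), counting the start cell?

38

Best path: (0,0) → (0,1) → (0,2) → (1,2) → (2,2) → (3,2) → (3,3) → (3,4)
Cost: 8 + 6 + 5 + 2 + 5 + 5 + 5 + 2 = 38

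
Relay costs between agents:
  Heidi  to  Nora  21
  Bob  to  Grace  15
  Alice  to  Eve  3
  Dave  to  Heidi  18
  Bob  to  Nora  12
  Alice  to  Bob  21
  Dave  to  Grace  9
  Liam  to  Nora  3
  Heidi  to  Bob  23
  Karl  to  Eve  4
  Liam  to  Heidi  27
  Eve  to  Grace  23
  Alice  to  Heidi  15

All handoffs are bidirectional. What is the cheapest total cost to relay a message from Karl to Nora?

A few of the Karl→Nora routes:
Karl-Eve-Grace-Bob-Nora: 4 + 23 + 15 + 12 = 54
Karl-Eve-Alice-Bob-Nora: 4 + 3 + 21 + 12 = 40
Karl-Eve-Alice-Bob-Heidi-Nora: 4 + 3 + 21 + 23 + 21 = 72
Karl-Eve-Alice-Heidi-Liam-Nora: 4 + 3 + 15 + 27 + 3 = 52
Karl-Eve-Alice-Heidi-Nora: 4 + 3 + 15 + 21 = 43
Karl-Eve-Alice-Heidi-Bob-Nora: 4 + 3 + 15 + 23 + 12 = 57
Shortest: 40.

40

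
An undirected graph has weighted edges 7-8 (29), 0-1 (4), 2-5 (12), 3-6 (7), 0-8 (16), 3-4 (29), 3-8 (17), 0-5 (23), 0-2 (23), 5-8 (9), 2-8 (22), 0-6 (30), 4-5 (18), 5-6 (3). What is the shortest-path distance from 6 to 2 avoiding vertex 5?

46

Some routes from 6 to 2 avoiding 5:
6 - 3 - 8 - 2: 7 + 17 + 22 = 46
6 - 0 - 2: 30 + 23 = 53
6 - 3 - 8 - 0 - 2: 7 + 17 + 16 + 23 = 63
Shortest: 46.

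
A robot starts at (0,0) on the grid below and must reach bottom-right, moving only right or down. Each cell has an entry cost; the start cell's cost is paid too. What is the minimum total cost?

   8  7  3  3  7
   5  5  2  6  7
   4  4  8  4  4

34

One optimal route is [0,0] [0,1] [0,2] [1,2] [1,3] [2,3] [2,4].
Its cost is 8 + 7 + 3 + 2 + 6 + 4 + 4 = 34.
For comparison, the top-then-right route costs 39.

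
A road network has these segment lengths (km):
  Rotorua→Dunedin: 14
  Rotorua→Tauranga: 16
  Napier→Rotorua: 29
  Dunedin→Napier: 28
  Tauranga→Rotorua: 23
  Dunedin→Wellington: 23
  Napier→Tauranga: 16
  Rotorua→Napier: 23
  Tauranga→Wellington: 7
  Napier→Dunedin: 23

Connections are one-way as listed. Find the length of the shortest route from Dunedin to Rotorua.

Routes from Dunedin to Rotorua:
Dunedin-Napier-Tauranga-Rotorua: 28 + 16 + 23 = 67
Dunedin-Napier-Rotorua: 28 + 29 = 57
The minimum is 57 km.

57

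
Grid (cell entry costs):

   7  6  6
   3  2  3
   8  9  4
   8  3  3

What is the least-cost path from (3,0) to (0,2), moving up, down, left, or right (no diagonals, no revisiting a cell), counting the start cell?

27

Path r3c0 → r3c1 → r3c2 → r2c2 → r1c2 → r0c2: 8 + 3 + 3 + 4 + 3 + 6 = 27.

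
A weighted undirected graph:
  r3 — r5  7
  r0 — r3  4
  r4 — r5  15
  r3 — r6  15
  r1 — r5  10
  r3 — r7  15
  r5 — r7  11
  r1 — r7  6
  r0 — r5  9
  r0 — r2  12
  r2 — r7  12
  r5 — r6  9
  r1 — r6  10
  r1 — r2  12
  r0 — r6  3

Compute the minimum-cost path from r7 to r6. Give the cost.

16

A few of the r7→r6 routes:
r7 - r1 - r5 - r6: 6 + 10 + 9 = 25
r7 - r1 - r6: 6 + 10 = 16
r7 - r5 - r6: 11 + 9 = 20
r7 - r5 - r3 - r0 - r6: 11 + 7 + 4 + 3 = 25
r7 - r3 - r0 - r6: 15 + 4 + 3 = 22
r7 - r5 - r0 - r6: 11 + 9 + 3 = 23
The minimum is 16.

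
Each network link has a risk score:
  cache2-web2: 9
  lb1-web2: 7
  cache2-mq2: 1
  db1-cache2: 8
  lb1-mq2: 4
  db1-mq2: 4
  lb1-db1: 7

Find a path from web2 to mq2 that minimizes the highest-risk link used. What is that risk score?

7

Some routes from web2 to mq2:
web2-lb1-db1-cache2-mq2: max(7, 7, 8, 1) = 8
web2-lb1-db1-mq2: max(7, 7, 4) = 7
web2-lb1-mq2: max(7, 4) = 7
The minimum achievable maximum is 7.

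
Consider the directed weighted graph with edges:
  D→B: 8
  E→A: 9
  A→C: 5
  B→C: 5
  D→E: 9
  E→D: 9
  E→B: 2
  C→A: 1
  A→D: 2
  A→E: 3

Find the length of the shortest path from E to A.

8

Routes from E to A:
E - D - B - C - A: 9 + 8 + 5 + 1 = 23
E - B - C - A: 2 + 5 + 1 = 8
E - A: 9
Best route has total 8.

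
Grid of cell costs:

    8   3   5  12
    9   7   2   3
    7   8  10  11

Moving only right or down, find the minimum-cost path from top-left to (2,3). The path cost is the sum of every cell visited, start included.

Cheapest: r0c0 → r0c1 → r0c2 → r1c2 → r1c3 → r2c3
  8 + 3 + 5 + 2 + 3 + 11 = 32

32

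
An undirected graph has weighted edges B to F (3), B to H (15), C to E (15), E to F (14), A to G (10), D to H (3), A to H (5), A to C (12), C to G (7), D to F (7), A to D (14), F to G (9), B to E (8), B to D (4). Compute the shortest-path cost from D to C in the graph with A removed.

23

Checking several routes:
D→F→B→E→C: 7 + 3 + 8 + 15 = 33
D→B→F→G→C: 4 + 3 + 9 + 7 = 23
D→F→G→C: 7 + 9 + 7 = 23
D→B→E→C: 4 + 8 + 15 = 27
D→B→F→E→C: 4 + 3 + 14 + 15 = 36
D→F→E→C: 7 + 14 + 15 = 36
The minimum is 23.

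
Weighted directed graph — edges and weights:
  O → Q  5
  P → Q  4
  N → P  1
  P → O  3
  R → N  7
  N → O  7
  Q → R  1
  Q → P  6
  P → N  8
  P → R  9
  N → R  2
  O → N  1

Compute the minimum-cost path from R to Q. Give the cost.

Paths from R to Q:
R - N - P - O - Q: 7 + 1 + 3 + 5 = 16
R - N - P - Q: 7 + 1 + 4 = 12
R - N - O - Q: 7 + 7 + 5 = 19
The minimum is 12.

12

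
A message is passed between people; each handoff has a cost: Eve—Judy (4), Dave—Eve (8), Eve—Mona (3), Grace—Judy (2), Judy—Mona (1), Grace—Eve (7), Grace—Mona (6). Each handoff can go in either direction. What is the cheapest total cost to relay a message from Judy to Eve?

4

Some routes from Judy to Eve:
Judy - Mona - Eve: 1 + 3 = 4
Judy - Eve: 4
Judy - Grace - Eve: 2 + 7 = 9
Shortest: 4.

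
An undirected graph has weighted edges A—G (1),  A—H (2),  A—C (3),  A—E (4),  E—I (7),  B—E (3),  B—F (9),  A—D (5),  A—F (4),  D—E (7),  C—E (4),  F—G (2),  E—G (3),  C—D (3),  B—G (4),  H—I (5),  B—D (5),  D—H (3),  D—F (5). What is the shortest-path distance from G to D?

Comparing a few candidate routes:
G -> A -> H -> D: 1 + 2 + 3 = 6
G -> A -> D: 1 + 5 = 6
G -> F -> D: 2 + 5 = 7
G -> A -> C -> D: 1 + 3 + 3 = 7
The minimum is 6.

6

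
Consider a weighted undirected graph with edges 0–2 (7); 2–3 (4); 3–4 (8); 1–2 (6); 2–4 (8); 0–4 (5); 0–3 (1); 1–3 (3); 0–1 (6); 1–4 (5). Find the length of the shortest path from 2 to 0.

5

Some routes from 2 to 0:
2→3→0: 4 + 1 = 5
2→0: 7
2→1→3→0: 6 + 3 + 1 = 10
2→1→0: 6 + 6 = 12
Shortest: 5.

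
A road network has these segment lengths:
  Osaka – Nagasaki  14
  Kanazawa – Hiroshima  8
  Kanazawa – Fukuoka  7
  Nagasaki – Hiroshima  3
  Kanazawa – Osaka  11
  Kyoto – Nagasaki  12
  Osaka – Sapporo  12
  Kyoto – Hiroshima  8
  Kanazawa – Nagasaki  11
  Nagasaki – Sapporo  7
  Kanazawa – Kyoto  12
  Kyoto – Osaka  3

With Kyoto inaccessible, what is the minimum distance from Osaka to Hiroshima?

Some routes from Osaka to Hiroshima avoiding Kyoto:
Osaka-Nagasaki-Kanazawa-Hiroshima: 14 + 11 + 8 = 33
Osaka-Sapporo-Nagasaki-Hiroshima: 12 + 7 + 3 = 22
Osaka-Kanazawa-Nagasaki-Hiroshima: 11 + 11 + 3 = 25
Osaka-Nagasaki-Hiroshima: 14 + 3 = 17
Osaka-Kanazawa-Hiroshima: 11 + 8 = 19
Shortest: 17.

17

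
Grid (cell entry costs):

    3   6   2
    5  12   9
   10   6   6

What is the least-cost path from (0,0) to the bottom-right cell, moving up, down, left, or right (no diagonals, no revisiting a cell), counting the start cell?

Take r0c0 → r0c1 → r0c2 → r1c2 → r2c2 for a total of 3 + 6 + 2 + 9 + 6 = 26.

26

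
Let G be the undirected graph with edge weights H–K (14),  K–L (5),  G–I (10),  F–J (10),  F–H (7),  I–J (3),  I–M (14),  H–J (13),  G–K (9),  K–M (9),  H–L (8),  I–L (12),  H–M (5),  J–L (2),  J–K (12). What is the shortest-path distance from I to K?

Comparing a few candidate routes:
I-M-K: 14 + 9 = 23
I-L-K: 12 + 5 = 17
I-J-L-K: 3 + 2 + 5 = 10
I-J-K: 3 + 12 = 15
I-G-K: 10 + 9 = 19
Best route has total 10.

10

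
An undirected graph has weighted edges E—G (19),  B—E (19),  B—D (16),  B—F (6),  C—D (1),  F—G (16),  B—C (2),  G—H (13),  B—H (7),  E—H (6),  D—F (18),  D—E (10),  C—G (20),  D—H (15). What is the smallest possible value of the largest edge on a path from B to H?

7

Some routes from B to H:
B -> H: max(7) = 7
B -> C -> D -> H: max(2, 1, 15) = 15
B -> F -> G -> H: max(6, 16, 13) = 16
B -> D -> H: max(16, 15) = 16
B -> C -> D -> E -> H: max(2, 1, 10, 6) = 10
The minimum achievable maximum is 7.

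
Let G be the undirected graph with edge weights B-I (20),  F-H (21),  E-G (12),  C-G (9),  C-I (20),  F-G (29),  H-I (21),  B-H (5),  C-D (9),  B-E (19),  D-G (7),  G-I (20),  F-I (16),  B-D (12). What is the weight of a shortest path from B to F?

26

Comparing a few candidate routes:
B -> I -> F: 20 + 16 = 36
B -> H -> F: 5 + 21 = 26
B -> D -> G -> I -> F: 12 + 7 + 20 + 16 = 55
B -> D -> G -> F: 12 + 7 + 29 = 48
B -> H -> I -> F: 5 + 21 + 16 = 42
Shortest: 26.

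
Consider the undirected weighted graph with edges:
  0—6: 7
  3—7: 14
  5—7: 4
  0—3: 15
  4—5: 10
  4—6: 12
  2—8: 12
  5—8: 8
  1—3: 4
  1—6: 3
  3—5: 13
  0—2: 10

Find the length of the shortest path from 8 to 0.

22

Comparing a few candidate routes:
8→5→3→1→6→0: 8 + 13 + 4 + 3 + 7 = 35
8→5→7→3→1→6→0: 8 + 4 + 14 + 4 + 3 + 7 = 40
8→5→4→6→0: 8 + 10 + 12 + 7 = 37
8→5→3→0: 8 + 13 + 15 = 36
8→2→0: 12 + 10 = 22
The minimum is 22.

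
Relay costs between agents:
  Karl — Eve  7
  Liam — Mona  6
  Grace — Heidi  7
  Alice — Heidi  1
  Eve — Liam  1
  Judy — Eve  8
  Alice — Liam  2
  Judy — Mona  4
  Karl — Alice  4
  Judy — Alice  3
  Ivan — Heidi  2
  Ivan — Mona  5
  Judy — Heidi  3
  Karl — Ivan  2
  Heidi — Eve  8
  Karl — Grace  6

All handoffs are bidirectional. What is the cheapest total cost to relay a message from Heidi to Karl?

4

A few of the Heidi→Karl routes:
Heidi-Judy-Alice-Karl: 3 + 3 + 4 = 10
Heidi-Alice-Karl: 1 + 4 = 5
Heidi-Ivan-Karl: 2 + 2 = 4
Shortest: 4.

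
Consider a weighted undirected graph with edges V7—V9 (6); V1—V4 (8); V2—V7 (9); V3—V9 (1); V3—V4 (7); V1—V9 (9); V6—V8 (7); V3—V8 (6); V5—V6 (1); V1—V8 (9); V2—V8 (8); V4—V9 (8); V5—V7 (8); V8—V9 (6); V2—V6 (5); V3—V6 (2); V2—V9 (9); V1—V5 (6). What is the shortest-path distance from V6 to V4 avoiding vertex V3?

Checking several routes:
V6 -> V2 -> V9 -> V4: 5 + 9 + 8 = 22
V6 -> V8 -> V9 -> V4: 7 + 6 + 8 = 21
V6 -> V5 -> V7 -> V9 -> V4: 1 + 8 + 6 + 8 = 23
V6 -> V5 -> V1 -> V4: 1 + 6 + 8 = 15
V6 -> V5 -> V1 -> V9 -> V4: 1 + 6 + 9 + 8 = 24
The minimum is 15.

15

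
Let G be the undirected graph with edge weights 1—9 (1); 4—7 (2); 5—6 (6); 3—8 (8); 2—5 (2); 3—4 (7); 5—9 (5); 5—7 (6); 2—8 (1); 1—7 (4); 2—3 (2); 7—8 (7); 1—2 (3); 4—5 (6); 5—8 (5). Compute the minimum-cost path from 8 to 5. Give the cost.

3

Checking several routes:
8 -> 7 -> 5: 7 + 6 = 13
8 -> 2 -> 1 -> 9 -> 5: 1 + 3 + 1 + 5 = 10
8 -> 2 -> 5: 1 + 2 = 3
8 -> 5: 5
8 -> 3 -> 2 -> 5: 8 + 2 + 2 = 12
8 -> 2 -> 1 -> 7 -> 5: 1 + 3 + 4 + 6 = 14
The minimum is 3.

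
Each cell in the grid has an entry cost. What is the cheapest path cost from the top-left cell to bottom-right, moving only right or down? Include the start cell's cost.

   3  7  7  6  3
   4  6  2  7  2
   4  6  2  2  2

21

Best path: [0,0] → [1,0] → [1,1] → [1,2] → [2,2] → [2,3] → [2,4]
Cost: 3 + 4 + 6 + 2 + 2 + 2 + 2 = 21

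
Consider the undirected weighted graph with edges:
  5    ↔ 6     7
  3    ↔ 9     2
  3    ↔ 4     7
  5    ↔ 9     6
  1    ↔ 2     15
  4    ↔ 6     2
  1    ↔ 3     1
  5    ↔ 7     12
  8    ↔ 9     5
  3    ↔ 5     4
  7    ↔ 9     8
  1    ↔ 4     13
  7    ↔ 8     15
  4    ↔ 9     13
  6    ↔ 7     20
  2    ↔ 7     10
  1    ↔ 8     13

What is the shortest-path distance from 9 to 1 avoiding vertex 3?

18

Checking several routes:
9 -> 4 -> 1: 13 + 13 = 26
9 -> 8 -> 1: 5 + 13 = 18
9 -> 5 -> 6 -> 4 -> 1: 6 + 7 + 2 + 13 = 28
Best route has total 18.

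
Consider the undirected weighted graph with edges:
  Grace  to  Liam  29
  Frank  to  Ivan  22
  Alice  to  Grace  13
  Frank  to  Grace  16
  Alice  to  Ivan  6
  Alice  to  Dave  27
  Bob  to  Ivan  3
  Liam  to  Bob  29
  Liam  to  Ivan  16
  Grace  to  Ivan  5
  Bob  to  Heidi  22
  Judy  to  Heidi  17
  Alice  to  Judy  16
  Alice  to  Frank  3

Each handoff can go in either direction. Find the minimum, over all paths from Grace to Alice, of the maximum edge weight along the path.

Checking several routes:
Grace - Ivan - Alice: max(5, 6) = 6
Grace - Frank - Ivan - Bob - Heidi - Judy - Alice: max(16, 22, 3, 22, 17, 16) = 22
Grace - Frank - Alice: max(16, 3) = 16
Grace - Alice: max(13) = 13
Smallest bottleneck: 6.

6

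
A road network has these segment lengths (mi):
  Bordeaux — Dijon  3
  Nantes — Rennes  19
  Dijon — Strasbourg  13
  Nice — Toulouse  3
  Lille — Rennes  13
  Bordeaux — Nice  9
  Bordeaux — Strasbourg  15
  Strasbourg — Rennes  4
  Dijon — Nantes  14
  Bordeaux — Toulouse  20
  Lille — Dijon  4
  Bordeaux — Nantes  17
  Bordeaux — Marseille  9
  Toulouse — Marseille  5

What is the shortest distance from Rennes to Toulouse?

Comparing a few candidate routes:
Rennes -> Strasbourg -> Dijon -> Bordeaux -> Marseille -> Toulouse: 4 + 13 + 3 + 9 + 5 = 34
Rennes -> Strasbourg -> Dijon -> Bordeaux -> Nice -> Toulouse: 4 + 13 + 3 + 9 + 3 = 32
Rennes -> Lille -> Dijon -> Bordeaux -> Nice -> Toulouse: 13 + 4 + 3 + 9 + 3 = 32
Rennes -> Strasbourg -> Bordeaux -> Marseille -> Toulouse: 4 + 15 + 9 + 5 = 33
Rennes -> Strasbourg -> Bordeaux -> Nice -> Toulouse: 4 + 15 + 9 + 3 = 31
The minimum is 31 mi.

31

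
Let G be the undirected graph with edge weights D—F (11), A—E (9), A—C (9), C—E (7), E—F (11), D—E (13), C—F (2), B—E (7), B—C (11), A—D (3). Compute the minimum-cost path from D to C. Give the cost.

Checking several routes:
D-E-C: 13 + 7 = 20
D-A-E-C: 3 + 9 + 7 = 19
D-A-C: 3 + 9 = 12
D-F-C: 11 + 2 = 13
Best route has total 12.

12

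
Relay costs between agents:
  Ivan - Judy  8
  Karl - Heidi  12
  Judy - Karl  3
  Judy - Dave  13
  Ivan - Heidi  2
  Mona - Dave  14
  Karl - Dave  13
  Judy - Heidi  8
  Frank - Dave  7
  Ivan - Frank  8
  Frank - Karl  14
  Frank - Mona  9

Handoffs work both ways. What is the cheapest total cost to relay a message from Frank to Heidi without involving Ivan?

Checking several routes:
Frank-Dave-Karl-Heidi: 7 + 13 + 12 = 32
Frank-Karl-Judy-Heidi: 14 + 3 + 8 = 25
Frank-Karl-Heidi: 14 + 12 = 26
Frank-Dave-Karl-Judy-Heidi: 7 + 13 + 3 + 8 = 31
Frank-Dave-Judy-Heidi: 7 + 13 + 8 = 28
Best route has total 25.

25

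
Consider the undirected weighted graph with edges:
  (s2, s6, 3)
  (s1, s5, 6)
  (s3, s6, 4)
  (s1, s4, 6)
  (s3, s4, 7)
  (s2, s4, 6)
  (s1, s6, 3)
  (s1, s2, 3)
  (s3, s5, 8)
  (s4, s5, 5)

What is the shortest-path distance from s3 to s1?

7

Comparing a few candidate routes:
s3 - s4 - s1: 7 + 6 = 13
s3 - s4 - s2 - s1: 7 + 6 + 3 = 16
s3 - s6 - s1: 4 + 3 = 7
s3 - s6 - s2 - s1: 4 + 3 + 3 = 10
s3 - s5 - s1: 8 + 6 = 14
Shortest: 7.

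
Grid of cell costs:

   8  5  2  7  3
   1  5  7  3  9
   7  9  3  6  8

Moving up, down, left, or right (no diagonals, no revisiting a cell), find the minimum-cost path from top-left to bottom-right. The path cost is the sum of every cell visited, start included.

38

Take (0,0) -> (1,0) -> (1,1) -> (1,2) -> (1,3) -> (2,3) -> (2,4) for a total of 8 + 1 + 5 + 7 + 3 + 6 + 8 = 38.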